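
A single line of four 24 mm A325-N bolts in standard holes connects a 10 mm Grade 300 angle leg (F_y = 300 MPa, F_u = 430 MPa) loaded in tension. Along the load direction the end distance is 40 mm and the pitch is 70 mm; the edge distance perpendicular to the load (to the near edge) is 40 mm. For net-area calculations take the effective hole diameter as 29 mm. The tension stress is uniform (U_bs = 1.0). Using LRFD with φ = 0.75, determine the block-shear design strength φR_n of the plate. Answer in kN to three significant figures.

Shear plane L_v = 40 + 3·70 = 250 mm; A_gv = 250 × 10 = 2500 mm².
A_nv = (250 − 3.5·29) × 10 = 1485 mm².
A_nt = (40 − 0.5·29) × 10 = 255 mm².
0.6 F_u A_nv = 383.1 kN; 0.6 F_y A_gv = 450 kN → shear rupture governs the shear term.
R_n = 383.1 + 1.0 × 430 × 255 / 1000 = 492.8 kN.
Design strength φR_n = 0.75 × 492.8 = 370 kN.

370 kN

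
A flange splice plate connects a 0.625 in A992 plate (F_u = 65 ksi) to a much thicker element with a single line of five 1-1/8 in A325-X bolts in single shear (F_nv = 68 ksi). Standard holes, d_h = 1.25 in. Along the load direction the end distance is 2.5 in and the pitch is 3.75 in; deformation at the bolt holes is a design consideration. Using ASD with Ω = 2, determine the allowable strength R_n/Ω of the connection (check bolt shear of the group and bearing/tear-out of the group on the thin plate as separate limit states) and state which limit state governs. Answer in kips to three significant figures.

Bolt shear: A_b = π·1.125²/4 = 0.994 in²; R_n = 68 × 0.994 × 5 × 1 = 338 kips → 338 / 2 = 169 kips.
Bearing (1.2 l_c t F_u ≤ 2.4 d t F_u): upper limit = 2.4·1.125·0.625·65 = 109.7 kips.
  Edge l_c = 2.5 − 1.25/2 = 1.875 → r_n = 91.41 kips; interior l_c = 3.75 − 1.25 = 2.5 → r_n = 109.7 kips.
  R_n,bearing = 1·91.41 + 4·109.7 = 530.2 kips → 530.2 / 2 = 265 kips.
Bolt shear governs: 169 kips.

169 kips (bolt shear governs)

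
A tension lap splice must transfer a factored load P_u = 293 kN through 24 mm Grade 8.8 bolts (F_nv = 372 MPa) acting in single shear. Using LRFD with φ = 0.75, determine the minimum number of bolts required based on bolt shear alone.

A_b = π·24²/4 = 452.4 mm².
Per-bolt design strength φR_n = 0.75 × 372 × 452.4 × 1 / 1000 = 126.2 kN.
n ≥ 293 / 126.2 = 2.321 → use 3 bolts.

3 bolts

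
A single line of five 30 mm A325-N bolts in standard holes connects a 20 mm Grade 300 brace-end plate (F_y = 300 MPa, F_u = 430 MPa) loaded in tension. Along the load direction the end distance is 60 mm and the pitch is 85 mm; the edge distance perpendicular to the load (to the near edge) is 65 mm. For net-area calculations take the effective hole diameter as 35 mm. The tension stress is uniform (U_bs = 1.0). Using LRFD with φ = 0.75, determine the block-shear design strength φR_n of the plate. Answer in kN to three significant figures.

Shear plane L_v = 60 + 4·85 = 400 mm; A_gv = 400 × 20 = 8000 mm².
A_nv = (400 − 4.5·35) × 20 = 4850 mm².
A_nt = (65 − 0.5·35) × 20 = 950 mm².
0.6 F_u A_nv = 1251 kN; 0.6 F_y A_gv = 1440 kN → shear rupture governs the shear term.
R_n = 1251 + 1.0 × 430 × 950 / 1000 = 1660 kN.
Design strength φR_n = 0.75 × 1660 = 1240 kN.

1240 kN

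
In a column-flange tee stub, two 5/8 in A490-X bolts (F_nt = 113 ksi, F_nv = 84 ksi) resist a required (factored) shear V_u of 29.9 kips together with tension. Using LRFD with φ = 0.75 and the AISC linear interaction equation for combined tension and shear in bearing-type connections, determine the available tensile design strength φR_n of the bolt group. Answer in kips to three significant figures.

27.4 kips

A_b = π·0.625²/4 = 0.3068 in²; f_rv = 29.9 / (2 × 0.3068) = 48.73 ksi.
F'_nt = 1.3 F_nt − (F_nt / φF_nv) f_rv = 1.3·113 − (113/(0.75·84))·48.73 = 59.5 ksi, capped at F_nt → F'_nt = 59.5 ksi.
R_n = F'_nt · A_b · n = 59.5 × 0.3068 × 2 = 36.51 kips.
Design strength φR_n = 0.75 × 36.51 = 27.4 kips.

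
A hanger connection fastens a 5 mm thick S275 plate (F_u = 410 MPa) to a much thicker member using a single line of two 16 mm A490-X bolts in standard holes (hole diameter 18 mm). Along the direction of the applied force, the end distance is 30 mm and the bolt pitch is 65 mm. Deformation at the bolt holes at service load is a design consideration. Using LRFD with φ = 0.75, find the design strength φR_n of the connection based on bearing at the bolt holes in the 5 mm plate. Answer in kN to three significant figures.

97.8 kN

Per bolt r_n = 1.2 l_c t F_u ≤ 2.4 d t F_u; upper limit = 2.4 × 16 × 5 × 410 / 1000 = 78.72 kN.
Edge bolt: l_c = 30 − 18/2 = 21 mm → 1.2 × 21 × 5 × 410 / 1000 = 51.66 → r_n = 51.66 kN.
Interior bolts: l_c = 65 − 18 = 47 mm → 1.2 × 47 × 5 × 410 / 1000 = 115.6 → r_n = 78.72 kN.
R_n = 1 × 51.66 + 1 × 78.72 = 130.4 kN.
Design strength φR_n = 0.75 × 130.4 = 97.8 kN.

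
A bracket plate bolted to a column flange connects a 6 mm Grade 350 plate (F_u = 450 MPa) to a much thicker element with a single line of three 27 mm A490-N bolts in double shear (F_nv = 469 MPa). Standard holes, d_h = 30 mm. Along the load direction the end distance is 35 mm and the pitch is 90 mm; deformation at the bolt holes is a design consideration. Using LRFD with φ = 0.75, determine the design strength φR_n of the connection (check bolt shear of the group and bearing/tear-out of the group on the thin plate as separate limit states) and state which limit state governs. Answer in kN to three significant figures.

311 kN (bearing governs)

Bolt shear: A_b = π·27²/4 = 572.6 mm²; R_n = 469 × 572.6 × 3 × 2 / 1000 = 1611 kN → 0.75 × 1611 = 1210 kN.
Bearing (1.2 l_c t F_u ≤ 2.4 d t F_u): upper limit = 2.4·27·6·450 / 1000 = 175 kN.
  Edge l_c = 35 − 30/2 = 20 → r_n = 64.8 kN; interior l_c = 90 − 30 = 60 → r_n = 175 kN.
  R_n,bearing = 1·64.8 + 2·175 = 414.7 kN → 0.75 × 414.7 = 311 kN.
Bearing governs: 311 kN.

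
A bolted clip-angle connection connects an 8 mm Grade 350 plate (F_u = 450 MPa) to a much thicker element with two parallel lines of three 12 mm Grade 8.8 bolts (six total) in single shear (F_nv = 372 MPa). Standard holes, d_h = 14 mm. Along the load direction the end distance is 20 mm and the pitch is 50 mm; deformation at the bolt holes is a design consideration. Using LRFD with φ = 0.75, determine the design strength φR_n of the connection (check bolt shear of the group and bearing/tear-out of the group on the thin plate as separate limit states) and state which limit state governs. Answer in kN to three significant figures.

189 kN (bolt shear governs)

Bolt shear: A_b = π·12²/4 = 113.1 mm²; R_n = 372 × 113.1 × 6 × 1 / 1000 = 252.4 kN → 0.75 × 252.4 = 189 kN.
Bearing (1.2 l_c t F_u ≤ 2.4 d t F_u): upper limit = 2.4·12·8·450 / 1000 = 103.7 kN.
  Edge l_c = 20 − 14/2 = 13 → r_n = 56.16 kN; interior l_c = 50 − 14 = 36 → r_n = 103.7 kN.
  R_n,bearing = 2·56.16 + 4·103.7 = 527 kN → 0.75 × 527 = 395 kN.
Bolt shear governs: 189 kN.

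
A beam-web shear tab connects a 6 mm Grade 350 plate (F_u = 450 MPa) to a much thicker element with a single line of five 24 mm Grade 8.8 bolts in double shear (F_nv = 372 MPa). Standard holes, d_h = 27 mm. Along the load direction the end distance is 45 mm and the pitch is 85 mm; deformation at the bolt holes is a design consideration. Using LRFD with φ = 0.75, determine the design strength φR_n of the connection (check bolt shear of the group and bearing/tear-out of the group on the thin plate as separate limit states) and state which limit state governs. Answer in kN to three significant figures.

Bolt shear: A_b = π·24²/4 = 452.4 mm²; R_n = 372 × 452.4 × 5 × 2 / 1000 = 1683 kN → 0.75 × 1683 = 1260 kN.
Bearing (1.2 l_c t F_u ≤ 2.4 d t F_u): upper limit = 2.4·24·6·450 / 1000 = 155.5 kN.
  Edge l_c = 45 − 27/2 = 31.5 → r_n = 102.1 kN; interior l_c = 85 − 27 = 58 → r_n = 155.5 kN.
  R_n,bearing = 1·102.1 + 4·155.5 = 724.1 kN → 0.75 × 724.1 = 543 kN.
Bearing governs: 543 kN.

543 kN (bearing governs)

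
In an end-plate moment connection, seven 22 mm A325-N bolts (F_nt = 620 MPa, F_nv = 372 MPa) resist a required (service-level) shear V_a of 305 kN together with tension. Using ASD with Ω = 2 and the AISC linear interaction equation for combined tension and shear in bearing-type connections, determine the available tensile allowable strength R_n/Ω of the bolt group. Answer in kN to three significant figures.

A_b = π·22²/4 = 380.1 mm²; f_rv = 305 × 1000 / (7 × 380.1) = 114.6 MPa.
F'_nt = 1.3 F_nt − (Ω F_nt / F_nv) f_rv = 1.3·620 − (2·620/372)·114.6 = 423.9 MPa, capped at F_nt → F'_nt = 423.9 MPa.
R_n = F'_nt · A_b · n = 423.9 × 380.1 × 7 / 1000 = 1128 kN.
Allowable strength R_n/Ω = 1128 / 2 = 564 kN.

564 kN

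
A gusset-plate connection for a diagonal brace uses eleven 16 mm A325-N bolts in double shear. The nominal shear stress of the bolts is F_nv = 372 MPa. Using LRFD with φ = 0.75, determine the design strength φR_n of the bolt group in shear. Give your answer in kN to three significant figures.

1230 kN

A_b = π × 16² / 4 = 201.1 mm².
R_n = F_nv · A_b · n · n_s = 372 × 201.1 × 11 × 2 / 1000 = 1645 kN.
Design strength φR_n = 0.75 × 1645 = 1230 kN.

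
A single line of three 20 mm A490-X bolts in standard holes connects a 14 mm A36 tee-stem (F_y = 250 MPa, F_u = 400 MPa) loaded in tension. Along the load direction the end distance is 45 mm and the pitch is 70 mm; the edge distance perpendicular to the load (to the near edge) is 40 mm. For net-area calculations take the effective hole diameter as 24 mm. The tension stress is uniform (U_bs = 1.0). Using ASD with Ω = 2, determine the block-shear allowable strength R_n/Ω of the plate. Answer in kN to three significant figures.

273 kN

Shear plane L_v = 45 + 2·70 = 185 mm; A_gv = 185 × 14 = 2590 mm².
A_nv = (185 − 2.5·24) × 14 = 1750 mm².
A_nt = (40 − 0.5·24) × 14 = 392 mm².
0.6 F_u A_nv = 420 kN; 0.6 F_y A_gv = 388.5 kN → shear yielding governs the shear term.
R_n = 388.5 + 1.0 × 400 × 392 / 1000 = 545.3 kN.
Allowable strength R_n/Ω = 545.3 / 2 = 273 kN.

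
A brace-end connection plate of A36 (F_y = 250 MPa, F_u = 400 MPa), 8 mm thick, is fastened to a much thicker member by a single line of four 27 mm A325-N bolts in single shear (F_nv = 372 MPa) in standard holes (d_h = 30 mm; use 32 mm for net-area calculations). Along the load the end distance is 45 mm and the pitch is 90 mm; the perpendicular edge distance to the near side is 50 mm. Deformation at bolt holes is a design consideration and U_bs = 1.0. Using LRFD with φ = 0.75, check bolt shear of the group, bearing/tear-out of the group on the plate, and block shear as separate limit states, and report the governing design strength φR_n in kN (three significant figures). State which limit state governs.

Bolt shear: A_b = π·27²/4 = 572.6 mm²; R_n = 372 × 572.6 × 4 × 1 / 1000 = 852 kN → 0.75 × 852 = 639 kN.
Bearing: edge l_c = 30, r_n = 115.2 kN; interior l_c = 60, r_n = 207.4 kN; R_n = 115.2 + 3·207.4 = 737.3 kN → 553 kN.
Block shear: A_gv = 2520, A_nv = 1624, A_nt = 272 mm²; R_n = min(0.6F_uA_nv, 0.6F_yA_gv) + U_bs·F_u·A_nt = 486.8 kN → 365 kN.
Block shear governs: 365 kN.

365 kN (block shear governs)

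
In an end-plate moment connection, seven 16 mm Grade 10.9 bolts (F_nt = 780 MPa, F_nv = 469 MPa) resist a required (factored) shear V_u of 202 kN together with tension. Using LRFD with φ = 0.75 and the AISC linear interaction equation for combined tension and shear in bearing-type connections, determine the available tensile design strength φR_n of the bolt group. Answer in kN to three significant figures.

734 kN

A_b = π·16²/4 = 201.1 mm²; f_rv = 202 × 1000 / (7 × 201.1) = 143.5 MPa.
F'_nt = 1.3 F_nt − (F_nt / φF_nv) f_rv = 1.3·780 − (780/(0.75·469))·143.5 = 695.7 MPa, capped at F_nt → F'_nt = 695.7 MPa.
R_n = F'_nt · A_b · n = 695.7 × 201.1 × 7 / 1000 = 979.2 kN.
Design strength φR_n = 0.75 × 979.2 = 734 kN.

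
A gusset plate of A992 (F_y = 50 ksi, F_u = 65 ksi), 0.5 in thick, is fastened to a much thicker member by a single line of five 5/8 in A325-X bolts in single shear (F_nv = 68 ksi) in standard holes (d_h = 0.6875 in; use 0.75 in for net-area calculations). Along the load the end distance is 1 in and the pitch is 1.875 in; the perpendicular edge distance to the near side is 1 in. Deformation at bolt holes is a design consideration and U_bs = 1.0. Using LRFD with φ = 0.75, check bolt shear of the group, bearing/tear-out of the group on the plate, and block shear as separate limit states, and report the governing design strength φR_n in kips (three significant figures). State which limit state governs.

78.2 kips (bolt shear governs)

Bolt shear: A_b = π·0.625²/4 = 0.3068 in²; R_n = 68 × 0.3068 × 5 × 1 = 104.3 kips → 0.75 × 104.3 = 78.2 kips.
Bearing: edge l_c = 0.6562, r_n = 25.59 kips; interior l_c = 1.188, r_n = 46.31 kips; R_n = 25.59 + 4·46.31 = 210.8 kips → 158 kips.
Block shear: A_gv = 4.25, A_nv = 2.562, A_nt = 0.3125 in²; R_n = min(0.6F_uA_nv, 0.6F_yA_gv) + U_bs·F_u·A_nt = 120.2 kips → 90.2 kips.
Bolt shear governs: 78.2 kips.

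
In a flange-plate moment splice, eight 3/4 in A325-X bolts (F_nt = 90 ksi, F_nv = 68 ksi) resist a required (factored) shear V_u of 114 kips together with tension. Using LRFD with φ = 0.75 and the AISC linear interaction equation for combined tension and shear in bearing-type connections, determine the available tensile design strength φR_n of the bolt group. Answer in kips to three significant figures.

159 kips

A_b = π·0.75²/4 = 0.4418 in²; f_rv = 114 / (8 × 0.4418) = 32.26 ksi.
F'_nt = 1.3 F_nt − (F_nt / φF_nv) f_rv = 1.3·90 − (90/(0.75·68))·32.26 = 60.08 ksi, capped at F_nt → F'_nt = 60.08 ksi.
R_n = F'_nt · A_b · n = 60.08 × 0.4418 × 8 = 212.3 kips.
Design strength φR_n = 0.75 × 212.3 = 159 kips.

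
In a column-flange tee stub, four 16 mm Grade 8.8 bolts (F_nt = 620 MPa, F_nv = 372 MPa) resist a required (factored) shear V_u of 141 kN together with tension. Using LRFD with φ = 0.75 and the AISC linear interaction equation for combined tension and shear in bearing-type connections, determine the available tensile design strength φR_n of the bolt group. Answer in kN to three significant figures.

251 kN

A_b = π·16²/4 = 201.1 mm²; f_rv = 141 × 1000 / (4 × 201.1) = 175.3 MPa.
F'_nt = 1.3 F_nt − (F_nt / φF_nv) f_rv = 1.3·620 − (620/(0.75·372))·175.3 = 416.4 MPa, capped at F_nt → F'_nt = 416.4 MPa.
R_n = F'_nt · A_b · n = 416.4 × 201.1 × 4 / 1000 = 334.9 kN.
Design strength φR_n = 0.75 × 334.9 = 251 kN.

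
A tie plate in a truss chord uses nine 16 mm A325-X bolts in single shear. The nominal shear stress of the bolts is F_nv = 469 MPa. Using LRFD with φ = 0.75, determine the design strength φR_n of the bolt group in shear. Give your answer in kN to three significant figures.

637 kN

A_b = π × 16² / 4 = 201.1 mm².
R_n = F_nv · A_b · n · n_s = 469 × 201.1 × 9 × 1 / 1000 = 848.7 kN.
Design strength φR_n = 0.75 × 848.7 = 637 kN.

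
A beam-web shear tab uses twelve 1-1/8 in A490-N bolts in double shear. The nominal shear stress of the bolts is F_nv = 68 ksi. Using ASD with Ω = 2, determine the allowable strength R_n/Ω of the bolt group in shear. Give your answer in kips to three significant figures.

A_b = π × 1.125² / 4 = 0.994 in².
R_n = F_nv · A_b · n · n_s = 68 × 0.994 × 12 × 2 = 1622 kips.
Allowable strength R_n/Ω = 1622 / 2 = 811 kips.

811 kips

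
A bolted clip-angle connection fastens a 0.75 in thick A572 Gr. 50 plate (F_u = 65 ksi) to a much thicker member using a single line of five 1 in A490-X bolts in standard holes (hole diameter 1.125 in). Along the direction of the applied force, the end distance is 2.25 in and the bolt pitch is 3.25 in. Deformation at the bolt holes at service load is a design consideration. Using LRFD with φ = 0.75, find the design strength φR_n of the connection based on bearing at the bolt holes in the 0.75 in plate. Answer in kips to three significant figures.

Per bolt r_n = 1.2 l_c t F_u ≤ 2.4 d t F_u; upper limit = 2.4 × 1 × 0.75 × 65 = 117 kips.
Edge bolt: l_c = 2.25 − 1.125/2 = 1.688 in → 1.2 × 1.688 × 0.75 × 65 = 98.72 → r_n = 98.72 kips.
Interior bolts: l_c = 3.25 − 1.125 = 2.125 in → 1.2 × 2.125 × 0.75 × 65 = 124.3 → r_n = 117 kips.
R_n = 1 × 98.72 + 4 × 117 = 566.7 kips.
Design strength φR_n = 0.75 × 566.7 = 425 kips.

425 kips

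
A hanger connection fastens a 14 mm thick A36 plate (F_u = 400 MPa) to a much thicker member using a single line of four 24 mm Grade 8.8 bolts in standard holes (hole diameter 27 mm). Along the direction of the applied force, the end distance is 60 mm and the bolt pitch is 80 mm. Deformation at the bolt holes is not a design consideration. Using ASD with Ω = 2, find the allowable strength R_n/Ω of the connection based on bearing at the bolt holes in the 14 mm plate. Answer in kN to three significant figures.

Per bolt r_n = 1.5 l_c t F_u ≤ 3.0 d t F_u; upper limit = 3.0 × 24 × 14 × 400 / 1000 = 403.2 kN.
Edge bolt: l_c = 60 − 27/2 = 46.5 mm → 1.5 × 46.5 × 14 × 400 / 1000 = 390.6 → r_n = 390.6 kN.
Interior bolts: l_c = 80 − 27 = 53 mm → 1.5 × 53 × 14 × 400 / 1000 = 445.2 → r_n = 403.2 kN.
R_n = 1 × 390.6 + 3 × 403.2 = 1600 kN.
Allowable strength R_n/Ω = 1600 / 2 = 800 kN.

800 kN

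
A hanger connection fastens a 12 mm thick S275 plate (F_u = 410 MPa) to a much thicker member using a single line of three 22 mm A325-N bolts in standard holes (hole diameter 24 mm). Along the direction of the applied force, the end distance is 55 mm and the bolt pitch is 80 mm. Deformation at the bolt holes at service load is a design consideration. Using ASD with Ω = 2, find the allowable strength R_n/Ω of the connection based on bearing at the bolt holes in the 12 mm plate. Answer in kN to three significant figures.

Per bolt r_n = 1.2 l_c t F_u ≤ 2.4 d t F_u; upper limit = 2.4 × 22 × 12 × 410 / 1000 = 259.8 kN.
Edge bolt: l_c = 55 − 24/2 = 43 mm → 1.2 × 43 × 12 × 410 / 1000 = 253.9 → r_n = 253.9 kN.
Interior bolts: l_c = 80 − 24 = 56 mm → 1.2 × 56 × 12 × 410 / 1000 = 330.6 → r_n = 259.8 kN.
R_n = 1 × 253.9 + 2 × 259.8 = 773.4 kN.
Allowable strength R_n/Ω = 773.4 / 2 = 387 kN.

387 kN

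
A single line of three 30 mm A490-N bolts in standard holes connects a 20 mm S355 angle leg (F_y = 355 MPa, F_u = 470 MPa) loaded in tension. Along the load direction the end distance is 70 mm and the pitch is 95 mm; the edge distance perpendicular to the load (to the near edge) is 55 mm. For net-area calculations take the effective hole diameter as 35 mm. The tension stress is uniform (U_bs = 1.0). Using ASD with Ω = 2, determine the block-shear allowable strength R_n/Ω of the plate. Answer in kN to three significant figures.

Shear plane L_v = 70 + 2·95 = 260 mm; A_gv = 260 × 20 = 5200 mm².
A_nv = (260 − 2.5·35) × 20 = 3450 mm².
A_nt = (55 − 0.5·35) × 20 = 750 mm².
0.6 F_u A_nv = 972.9 kN; 0.6 F_y A_gv = 1108 kN → shear rupture governs the shear term.
R_n = 972.9 + 1.0 × 470 × 750 / 1000 = 1325 kN.
Allowable strength R_n/Ω = 1325 / 2 = 663 kN.

663 kN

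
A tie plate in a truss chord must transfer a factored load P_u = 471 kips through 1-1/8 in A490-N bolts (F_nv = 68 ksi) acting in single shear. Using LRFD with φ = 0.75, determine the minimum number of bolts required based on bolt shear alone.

10 bolts

A_b = π·1.125²/4 = 0.994 in².
Per-bolt design strength φR_n = 0.75 × 68 × 0.994 × 1 = 50.69 kips.
n ≥ 471 / 50.69 = 9.291 → use 10 bolts.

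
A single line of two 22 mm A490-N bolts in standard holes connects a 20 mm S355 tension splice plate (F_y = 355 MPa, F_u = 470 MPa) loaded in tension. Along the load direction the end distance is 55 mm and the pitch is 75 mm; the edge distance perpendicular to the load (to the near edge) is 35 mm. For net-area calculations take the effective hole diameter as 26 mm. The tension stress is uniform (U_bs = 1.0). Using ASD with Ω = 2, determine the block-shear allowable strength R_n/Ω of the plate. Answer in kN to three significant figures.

Shear plane L_v = 55 + 1·75 = 130 mm; A_gv = 130 × 20 = 2600 mm².
A_nv = (130 − 1.5·26) × 20 = 1820 mm².
A_nt = (35 − 0.5·26) × 20 = 440 mm².
0.6 F_u A_nv = 513.2 kN; 0.6 F_y A_gv = 553.8 kN → shear rupture governs the shear term.
R_n = 513.2 + 1.0 × 470 × 440 / 1000 = 720 kN.
Allowable strength R_n/Ω = 720 / 2 = 360 kN.

360 kN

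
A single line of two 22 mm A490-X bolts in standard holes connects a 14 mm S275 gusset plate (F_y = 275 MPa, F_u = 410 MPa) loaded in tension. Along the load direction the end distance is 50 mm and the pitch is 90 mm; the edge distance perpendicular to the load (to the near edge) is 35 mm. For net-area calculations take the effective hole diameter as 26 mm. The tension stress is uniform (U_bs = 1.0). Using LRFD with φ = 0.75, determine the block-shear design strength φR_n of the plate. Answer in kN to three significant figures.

Shear plane L_v = 50 + 1·90 = 140 mm; A_gv = 140 × 14 = 1960 mm².
A_nv = (140 − 1.5·26) × 14 = 1414 mm².
A_nt = (35 − 0.5·26) × 14 = 308 mm².
0.6 F_u A_nv = 347.8 kN; 0.6 F_y A_gv = 323.4 kN → shear yielding governs the shear term.
R_n = 323.4 + 1.0 × 410 × 308 / 1000 = 449.7 kN.
Design strength φR_n = 0.75 × 449.7 = 337 kN.

337 kN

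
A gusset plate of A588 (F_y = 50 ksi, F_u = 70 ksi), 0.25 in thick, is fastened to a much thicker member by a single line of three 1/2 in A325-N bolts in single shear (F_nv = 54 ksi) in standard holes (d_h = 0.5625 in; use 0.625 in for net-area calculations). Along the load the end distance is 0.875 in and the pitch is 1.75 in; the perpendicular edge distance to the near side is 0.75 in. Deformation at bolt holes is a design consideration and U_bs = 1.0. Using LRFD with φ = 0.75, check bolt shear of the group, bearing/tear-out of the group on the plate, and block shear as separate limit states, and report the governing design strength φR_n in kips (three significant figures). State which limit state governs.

23.9 kips (bolt shear governs)

Bolt shear: A_b = π·0.5²/4 = 0.1963 in²; R_n = 54 × 0.1963 × 3 × 1 = 31.81 kips → 0.75 × 31.81 = 23.9 kips.
Bearing: edge l_c = 0.5938, r_n = 12.47 kips; interior l_c = 1.188, r_n = 21 kips; R_n = 12.47 + 2·21 = 54.47 kips → 40.9 kips.
Block shear: A_gv = 1.094, A_nv = 0.7031, A_nt = 0.1094 in²; R_n = min(0.6F_uA_nv, 0.6F_yA_gv) + U_bs·F_u·A_nt = 37.19 kips → 27.9 kips.
Bolt shear governs: 23.9 kips.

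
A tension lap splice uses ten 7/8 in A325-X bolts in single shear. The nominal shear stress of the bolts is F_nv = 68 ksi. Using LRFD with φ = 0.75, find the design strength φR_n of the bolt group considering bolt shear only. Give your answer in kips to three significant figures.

A_b = π × 0.875² / 4 = 0.6013 in².
R_n = F_nv · A_b · n · n_s = 68 × 0.6013 × 10 × 1 = 408.9 kips.
Design strength φR_n = 0.75 × 408.9 = 307 kips.

307 kips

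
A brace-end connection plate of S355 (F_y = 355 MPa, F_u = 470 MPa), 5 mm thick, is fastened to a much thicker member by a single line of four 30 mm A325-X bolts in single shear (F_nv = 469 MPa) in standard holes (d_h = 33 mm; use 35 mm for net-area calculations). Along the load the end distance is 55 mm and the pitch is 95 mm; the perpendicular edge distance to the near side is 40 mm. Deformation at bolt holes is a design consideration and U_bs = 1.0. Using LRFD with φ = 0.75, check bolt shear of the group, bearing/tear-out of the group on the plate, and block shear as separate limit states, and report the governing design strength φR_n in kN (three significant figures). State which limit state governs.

Bolt shear: A_b = π·30²/4 = 706.9 mm²; R_n = 469 × 706.9 × 4 × 1 / 1000 = 1326 kN → 0.75 × 1326 = 995 kN.
Bearing: edge l_c = 38.5, r_n = 108.6 kN; interior l_c = 62, r_n = 169.2 kN; R_n = 108.6 + 3·169.2 = 616.2 kN → 462 kN.
Block shear: A_gv = 1700, A_nv = 1088, A_nt = 112.5 mm²; R_n = min(0.6F_uA_nv, 0.6F_yA_gv) + U_bs·F_u·A_nt = 359.6 kN → 270 kN.
Block shear governs: 270 kN.

270 kN (block shear governs)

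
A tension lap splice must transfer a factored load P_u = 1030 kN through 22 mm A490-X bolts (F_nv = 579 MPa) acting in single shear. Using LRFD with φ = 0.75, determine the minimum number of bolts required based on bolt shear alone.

7 bolts

A_b = π·22²/4 = 380.1 mm².
Per-bolt design strength φR_n = 0.75 × 579 × 380.1 × 1 / 1000 = 165.1 kN.
n ≥ 1030 / 165.1 = 6.24 → use 7 bolts.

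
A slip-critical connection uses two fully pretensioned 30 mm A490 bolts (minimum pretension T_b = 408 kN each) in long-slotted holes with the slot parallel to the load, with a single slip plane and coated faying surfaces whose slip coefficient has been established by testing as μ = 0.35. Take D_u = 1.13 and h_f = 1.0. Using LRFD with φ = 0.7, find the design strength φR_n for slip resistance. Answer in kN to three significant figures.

226 kN

R_n = μ · D_u · h_f · T_b · n_s · n_b = 0.35 × 1.13 × 1.0 × 408 × 1 × 2 = 322.7 kN.
Design strength φR_n = 0.7 × 322.7 = 226 kN.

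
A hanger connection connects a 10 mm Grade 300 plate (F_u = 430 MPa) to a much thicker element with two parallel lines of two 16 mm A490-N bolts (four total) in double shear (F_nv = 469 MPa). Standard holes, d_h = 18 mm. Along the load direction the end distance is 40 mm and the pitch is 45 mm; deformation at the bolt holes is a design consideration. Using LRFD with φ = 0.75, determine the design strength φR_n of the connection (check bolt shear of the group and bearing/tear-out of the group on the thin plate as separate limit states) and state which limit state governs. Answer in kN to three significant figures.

Bolt shear: A_b = π·16²/4 = 201.1 mm²; R_n = 469 × 201.1 × 4 × 2 / 1000 = 754.4 kN → 0.75 × 754.4 = 566 kN.
Bearing (1.2 l_c t F_u ≤ 2.4 d t F_u): upper limit = 2.4·16·10·430 / 1000 = 165.1 kN.
  Edge l_c = 40 − 18/2 = 31 → r_n = 160 kN; interior l_c = 45 − 18 = 27 → r_n = 139.3 kN.
  R_n,bearing = 2·160 + 2·139.3 = 598.6 kN → 0.75 × 598.6 = 449 kN.
Bearing governs: 449 kN.

449 kN (bearing governs)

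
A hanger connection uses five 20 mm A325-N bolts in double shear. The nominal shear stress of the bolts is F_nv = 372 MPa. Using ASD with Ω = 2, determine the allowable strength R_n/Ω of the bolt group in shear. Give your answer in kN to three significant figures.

584 kN

A_b = π × 20² / 4 = 314.2 mm².
R_n = F_nv · A_b · n · n_s = 372 × 314.2 × 5 × 2 / 1000 = 1169 kN.
Allowable strength R_n/Ω = 1169 / 2 = 584 kN.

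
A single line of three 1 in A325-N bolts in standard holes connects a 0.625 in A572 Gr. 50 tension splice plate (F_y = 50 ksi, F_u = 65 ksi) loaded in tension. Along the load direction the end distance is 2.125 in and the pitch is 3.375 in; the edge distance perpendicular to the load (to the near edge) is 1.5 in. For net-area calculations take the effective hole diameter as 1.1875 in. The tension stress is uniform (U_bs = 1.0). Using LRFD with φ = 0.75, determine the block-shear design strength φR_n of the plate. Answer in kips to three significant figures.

136 kips

Shear plane L_v = 2.125 + 2·3.375 = 8.875 in; A_gv = 8.875 × 0.625 = 5.547 in².
A_nv = (8.875 − 2.5·1.1875) × 0.625 = 3.691 in².
A_nt = (1.5 − 0.5·1.1875) × 0.625 = 0.5664 in².
0.6 F_u A_nv = 144 kips; 0.6 F_y A_gv = 166.4 kips → shear rupture governs the shear term.
R_n = 144 + 1.0 × 65 × 0.5664 = 180.8 kips.
Design strength φR_n = 0.75 × 180.8 = 136 kips.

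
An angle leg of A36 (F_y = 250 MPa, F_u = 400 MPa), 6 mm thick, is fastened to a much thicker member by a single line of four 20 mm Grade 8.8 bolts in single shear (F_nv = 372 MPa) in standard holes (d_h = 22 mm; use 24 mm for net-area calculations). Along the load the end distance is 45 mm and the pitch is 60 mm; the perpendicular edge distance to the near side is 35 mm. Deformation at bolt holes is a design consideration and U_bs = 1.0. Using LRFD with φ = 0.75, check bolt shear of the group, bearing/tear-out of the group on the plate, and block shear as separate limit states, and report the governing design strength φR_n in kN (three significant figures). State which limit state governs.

Bolt shear: A_b = π·20²/4 = 314.2 mm²; R_n = 372 × 314.2 × 4 × 1 / 1000 = 467.5 kN → 0.75 × 467.5 = 351 kN.
Bearing: edge l_c = 34, r_n = 97.92 kN; interior l_c = 38, r_n = 109.4 kN; R_n = 97.92 + 3·109.4 = 426.2 kN → 320 kN.
Block shear: A_gv = 1350, A_nv = 846, A_nt = 138 mm²; R_n = min(0.6F_uA_nv, 0.6F_yA_gv) + U_bs·F_u·A_nt = 257.7 kN → 193 kN.
Block shear governs: 193 kN.

193 kN (block shear governs)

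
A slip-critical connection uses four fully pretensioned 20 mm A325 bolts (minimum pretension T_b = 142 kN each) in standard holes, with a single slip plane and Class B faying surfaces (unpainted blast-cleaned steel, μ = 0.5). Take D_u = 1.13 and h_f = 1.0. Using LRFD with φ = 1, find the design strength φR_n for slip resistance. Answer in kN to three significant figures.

R_n = μ · D_u · h_f · T_b · n_s · n_b = 0.5 × 1.13 × 1.0 × 142 × 1 × 4 = 320.9 kN.
Design strength φR_n = 1 × 320.9 = 321 kN.

321 kN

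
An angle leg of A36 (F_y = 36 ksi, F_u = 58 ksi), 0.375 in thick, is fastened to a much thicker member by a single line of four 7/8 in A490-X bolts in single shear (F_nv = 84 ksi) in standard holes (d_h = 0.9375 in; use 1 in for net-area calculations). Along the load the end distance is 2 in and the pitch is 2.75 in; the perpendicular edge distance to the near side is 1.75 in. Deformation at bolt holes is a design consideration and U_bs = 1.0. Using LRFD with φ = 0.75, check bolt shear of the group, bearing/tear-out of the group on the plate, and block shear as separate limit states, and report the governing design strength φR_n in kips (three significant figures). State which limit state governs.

82.7 kips (block shear governs)

Bolt shear: A_b = π·0.875²/4 = 0.6013 in²; R_n = 84 × 0.6013 × 4 × 1 = 202 kips → 0.75 × 202 = 152 kips.
Bearing: edge l_c = 1.531, r_n = 39.97 kips; interior l_c = 1.812, r_n = 45.68 kips; R_n = 39.97 + 3·45.68 = 177 kips → 133 kips.
Block shear: A_gv = 3.844, A_nv = 2.531, A_nt = 0.4688 in²; R_n = min(0.6F_uA_nv, 0.6F_yA_gv) + U_bs·F_u·A_nt = 110.2 kips → 82.7 kips.
Block shear governs: 82.7 kips.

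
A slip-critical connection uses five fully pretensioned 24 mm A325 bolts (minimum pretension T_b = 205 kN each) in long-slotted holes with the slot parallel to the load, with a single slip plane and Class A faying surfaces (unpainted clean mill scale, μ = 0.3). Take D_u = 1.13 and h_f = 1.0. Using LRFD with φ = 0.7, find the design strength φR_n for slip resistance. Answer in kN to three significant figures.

R_n = μ · D_u · h_f · T_b · n_s · n_b = 0.3 × 1.13 × 1.0 × 205 × 1 × 5 = 347.5 kN.
Design strength φR_n = 0.7 × 347.5 = 243 kN.

243 kN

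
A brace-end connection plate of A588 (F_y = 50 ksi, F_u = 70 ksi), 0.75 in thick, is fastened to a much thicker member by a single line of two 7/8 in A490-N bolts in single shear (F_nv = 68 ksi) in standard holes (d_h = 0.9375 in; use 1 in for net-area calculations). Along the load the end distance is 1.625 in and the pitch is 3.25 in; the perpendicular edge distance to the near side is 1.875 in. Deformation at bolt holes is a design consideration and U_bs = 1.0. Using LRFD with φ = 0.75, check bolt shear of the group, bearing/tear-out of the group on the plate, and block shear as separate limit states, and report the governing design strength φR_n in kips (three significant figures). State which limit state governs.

Bolt shear: A_b = π·0.875²/4 = 0.6013 in²; R_n = 68 × 0.6013 × 2 × 1 = 81.78 kips → 0.75 × 81.78 = 61.3 kips.
Bearing: edge l_c = 1.156, r_n = 72.84 kips; interior l_c = 2.312, r_n = 110.3 kips; R_n = 72.84 + 1·110.3 = 183.1 kips → 137 kips.
Block shear: A_gv = 3.656, A_nv = 2.531, A_nt = 1.031 in²; R_n = min(0.6F_uA_nv, 0.6F_yA_gv) + U_bs·F_u·A_nt = 178.5 kips → 134 kips.
Bolt shear governs: 61.3 kips.

61.3 kips (bolt shear governs)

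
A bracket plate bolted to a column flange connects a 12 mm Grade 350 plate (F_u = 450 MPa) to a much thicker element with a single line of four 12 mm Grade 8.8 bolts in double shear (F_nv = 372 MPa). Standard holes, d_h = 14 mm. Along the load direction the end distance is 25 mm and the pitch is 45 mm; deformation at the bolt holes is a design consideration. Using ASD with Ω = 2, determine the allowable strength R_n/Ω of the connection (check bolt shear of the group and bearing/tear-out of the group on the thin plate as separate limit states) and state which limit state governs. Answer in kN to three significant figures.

Bolt shear: A_b = π·12²/4 = 113.1 mm²; R_n = 372 × 113.1 × 4 × 2 / 1000 = 336.6 kN → 336.6 / 2 = 168 kN.
Bearing (1.2 l_c t F_u ≤ 2.4 d t F_u): upper limit = 2.4·12·12·450 / 1000 = 155.5 kN.
  Edge l_c = 25 − 14/2 = 18 → r_n = 116.6 kN; interior l_c = 45 − 14 = 31 → r_n = 155.5 kN.
  R_n,bearing = 1·116.6 + 3·155.5 = 583.2 kN → 583.2 / 2 = 292 kN.
Bolt shear governs: 168 kN.

168 kN (bolt shear governs)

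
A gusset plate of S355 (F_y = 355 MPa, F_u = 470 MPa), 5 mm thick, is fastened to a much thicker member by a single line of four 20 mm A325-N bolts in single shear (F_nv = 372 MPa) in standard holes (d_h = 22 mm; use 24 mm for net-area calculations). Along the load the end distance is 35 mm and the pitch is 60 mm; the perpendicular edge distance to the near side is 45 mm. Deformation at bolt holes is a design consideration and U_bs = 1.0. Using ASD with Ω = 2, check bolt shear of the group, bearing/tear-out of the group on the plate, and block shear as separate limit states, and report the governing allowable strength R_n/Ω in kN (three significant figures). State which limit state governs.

Bolt shear: A_b = π·20²/4 = 314.2 mm²; R_n = 372 × 314.2 × 4 × 1 / 1000 = 467.5 kN → 467.5 / 2 = 234 kN.
Bearing: edge l_c = 24, r_n = 67.68 kN; interior l_c = 38, r_n = 107.2 kN; R_n = 67.68 + 3·107.2 = 389.2 kN → 195 kN.
Block shear: A_gv = 1075, A_nv = 655, A_nt = 165 mm²; R_n = min(0.6F_uA_nv, 0.6F_yA_gv) + U_bs·F_u·A_nt = 262.3 kN → 131 kN.
Block shear governs: 131 kN.

131 kN (block shear governs)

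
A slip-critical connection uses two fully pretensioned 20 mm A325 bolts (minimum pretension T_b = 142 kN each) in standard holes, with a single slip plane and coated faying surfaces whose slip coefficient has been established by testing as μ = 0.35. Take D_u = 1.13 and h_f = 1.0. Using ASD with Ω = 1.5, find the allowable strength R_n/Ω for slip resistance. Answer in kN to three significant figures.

R_n = μ · D_u · h_f · T_b · n_s · n_b = 0.35 × 1.13 × 1.0 × 142 × 1 × 2 = 112.3 kN.
Allowable strength R_n/Ω = 112.3 / 1.5 = 74.9 kN.

74.9 kN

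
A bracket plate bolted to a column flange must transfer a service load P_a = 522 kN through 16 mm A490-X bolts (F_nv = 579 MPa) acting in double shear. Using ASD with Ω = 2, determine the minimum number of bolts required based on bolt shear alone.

5 bolts

A_b = π·16²/4 = 201.1 mm².
Per-bolt allowable strength R_n/Ω = 579 × 201.1 × 2 / 1000 / 2 = 116.4 kN.
n ≥ 522 / 116.4 = 4.484 → use 5 bolts.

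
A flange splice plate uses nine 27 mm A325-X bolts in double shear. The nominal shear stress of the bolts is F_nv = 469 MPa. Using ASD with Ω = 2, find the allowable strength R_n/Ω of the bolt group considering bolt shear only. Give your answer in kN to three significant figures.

A_b = π × 27² / 4 = 572.6 mm².
R_n = F_nv · A_b · n · n_s = 469 × 572.6 × 9 × 2 / 1000 = 4834 kN.
Allowable strength R_n/Ω = 4834 / 2 = 2420 kN.

2420 kN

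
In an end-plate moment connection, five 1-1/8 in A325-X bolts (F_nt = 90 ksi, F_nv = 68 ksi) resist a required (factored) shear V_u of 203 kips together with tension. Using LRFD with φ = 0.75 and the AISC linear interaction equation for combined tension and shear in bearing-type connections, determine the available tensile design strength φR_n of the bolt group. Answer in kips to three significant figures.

A_b = π·1.125²/4 = 0.994 in²; f_rv = 203 / (5 × 0.994) = 40.84 ksi.
F'_nt = 1.3 F_nt − (F_nt / φF_nv) f_rv = 1.3·90 − (90/(0.75·68))·40.84 = 44.92 ksi, capped at F_nt → F'_nt = 44.92 ksi.
R_n = F'_nt · A_b · n = 44.92 × 0.994 × 5 = 223.3 kips.
Design strength φR_n = 0.75 × 223.3 = 167 kips.

167 kips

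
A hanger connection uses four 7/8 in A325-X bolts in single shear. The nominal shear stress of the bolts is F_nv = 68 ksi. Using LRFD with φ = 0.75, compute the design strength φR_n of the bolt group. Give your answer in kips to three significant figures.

A_b = π × 0.875² / 4 = 0.6013 in².
R_n = F_nv · A_b · n · n_s = 68 × 0.6013 × 4 × 1 = 163.6 kips.
Design strength φR_n = 0.75 × 163.6 = 123 kips.

123 kips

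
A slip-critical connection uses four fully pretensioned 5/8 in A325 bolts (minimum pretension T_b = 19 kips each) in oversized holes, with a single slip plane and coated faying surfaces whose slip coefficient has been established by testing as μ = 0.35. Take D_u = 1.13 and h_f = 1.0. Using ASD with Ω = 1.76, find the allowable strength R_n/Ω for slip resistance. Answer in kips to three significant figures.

17.1 kips

R_n = μ · D_u · h_f · T_b · n_s · n_b = 0.35 × 1.13 × 1.0 × 19 × 1 × 4 = 30.06 kips.
Allowable strength R_n/Ω = 30.06 / 1.76 = 17.1 kips.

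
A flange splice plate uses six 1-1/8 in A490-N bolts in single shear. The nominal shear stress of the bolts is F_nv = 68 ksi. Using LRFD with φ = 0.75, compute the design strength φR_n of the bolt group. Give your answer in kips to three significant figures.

A_b = π × 1.125² / 4 = 0.994 in².
R_n = F_nv · A_b · n · n_s = 68 × 0.994 × 6 × 1 = 405.6 kips.
Design strength φR_n = 0.75 × 405.6 = 304 kips.

304 kips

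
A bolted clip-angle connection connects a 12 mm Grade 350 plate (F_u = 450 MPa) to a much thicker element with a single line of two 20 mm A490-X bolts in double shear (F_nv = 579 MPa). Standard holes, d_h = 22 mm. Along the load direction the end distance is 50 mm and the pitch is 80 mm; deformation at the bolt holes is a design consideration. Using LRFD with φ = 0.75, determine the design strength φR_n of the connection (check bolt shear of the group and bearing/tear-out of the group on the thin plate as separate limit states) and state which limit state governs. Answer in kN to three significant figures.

Bolt shear: A_b = π·20²/4 = 314.2 mm²; R_n = 579 × 314.2 × 2 × 2 / 1000 = 727.6 kN → 0.75 × 727.6 = 546 kN.
Bearing (1.2 l_c t F_u ≤ 2.4 d t F_u): upper limit = 2.4·20·12·450 / 1000 = 259.2 kN.
  Edge l_c = 50 − 22/2 = 39 → r_n = 252.7 kN; interior l_c = 80 − 22 = 58 → r_n = 259.2 kN.
  R_n,bearing = 1·252.7 + 1·259.2 = 511.9 kN → 0.75 × 511.9 = 384 kN.
Bearing governs: 384 kN.

384 kN (bearing governs)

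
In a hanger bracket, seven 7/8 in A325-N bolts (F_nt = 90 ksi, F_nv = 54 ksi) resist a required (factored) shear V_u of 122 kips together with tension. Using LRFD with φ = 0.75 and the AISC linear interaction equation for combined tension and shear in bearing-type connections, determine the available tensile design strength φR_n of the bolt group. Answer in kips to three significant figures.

166 kips

A_b = π·0.875²/4 = 0.6013 in²; f_rv = 122 / (7 × 0.6013) = 28.98 ksi.
F'_nt = 1.3 F_nt − (F_nt / φF_nv) f_rv = 1.3·90 − (90/(0.75·54))·28.98 = 52.59 ksi, capped at F_nt → F'_nt = 52.59 ksi.
R_n = F'_nt · A_b · n = 52.59 × 0.6013 × 7 = 221.4 kips.
Design strength φR_n = 0.75 × 221.4 = 166 kips.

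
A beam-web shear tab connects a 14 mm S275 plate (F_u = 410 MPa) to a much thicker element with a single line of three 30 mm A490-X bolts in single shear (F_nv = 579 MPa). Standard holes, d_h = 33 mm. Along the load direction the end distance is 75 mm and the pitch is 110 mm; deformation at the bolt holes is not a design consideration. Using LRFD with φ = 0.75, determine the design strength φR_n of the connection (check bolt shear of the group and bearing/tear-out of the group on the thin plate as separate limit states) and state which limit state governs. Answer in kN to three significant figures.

921 kN (bolt shear governs)

Bolt shear: A_b = π·30²/4 = 706.9 mm²; R_n = 579 × 706.9 × 3 × 1 / 1000 = 1228 kN → 0.75 × 1228 = 921 kN.
Bearing (1.5 l_c t F_u ≤ 3.0 d t F_u): upper limit = 3.0·30·14·410 / 1000 = 516.6 kN.
  Edge l_c = 75 − 33/2 = 58.5 → r_n = 503.7 kN; interior l_c = 110 − 33 = 77 → r_n = 516.6 kN.
  R_n,bearing = 1·503.7 + 2·516.6 = 1537 kN → 0.75 × 1537 = 1150 kN.
Bolt shear governs: 921 kN.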